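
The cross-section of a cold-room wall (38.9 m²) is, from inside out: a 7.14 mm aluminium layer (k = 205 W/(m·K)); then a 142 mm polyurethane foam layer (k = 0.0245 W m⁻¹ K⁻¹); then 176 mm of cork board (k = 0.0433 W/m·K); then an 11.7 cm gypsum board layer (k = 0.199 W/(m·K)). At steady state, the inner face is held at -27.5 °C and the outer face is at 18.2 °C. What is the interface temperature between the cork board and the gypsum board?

Resistance network (inner→outer):
  R_aluminium = L/(kA) = 0.00714/(205·38.9) = 8.954×10^-7 K/W
  R_polyurethane foam = L/(kA) = 0.142/(0.0245·38.9) = 0.1490 K/W
  R_cork board = L/(kA) = 0.176/(0.0433·38.9) = 0.1045 K/W
  R_gypsum board = L/(kA) = 0.117/(0.199·38.9) = 0.01511 K/W
ΣR = 8.954×10^-7 + 0.1490 + 0.1045 + 0.01511 = 0.2686 K/W
Q = ΔT/ΣR = (-27.5 °C − 18.2 °C)/0.2686 = -170.1 W
From the inner boundary to the cork board/gypsum board interface, ΣR_partial = 0.2535 K/W.
T_interface = T_in − Q·ΣR_partial = -27.5 °C − (-170.1)(0.2535) = 15.6 °C

T = 15.6 °C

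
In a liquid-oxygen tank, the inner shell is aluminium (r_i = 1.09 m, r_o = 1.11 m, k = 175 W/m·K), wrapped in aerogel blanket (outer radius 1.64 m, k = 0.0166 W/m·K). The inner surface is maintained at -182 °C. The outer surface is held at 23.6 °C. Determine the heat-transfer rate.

Q = 147 W

Treat each layer as a resistance in series:
  R_aluminium = (1/1.09 − 1/1.11)/(4πk) = 0.01653/(4π·175) = 7.517×10^-6 K/W
  R_aerogel blanket = (1/1.11 − 1/1.64)/(4πk) = 0.2911/(4π·0.0166) = 1.396 K/W
ΣR = 7.517×10^-6 + 1.396 = 1.396 K/W
Q = ΔT/ΣR = (-182 °C − 23.6 °C)/1.396 = -147 W
(Negative Q ⇒ heat flows inward; heat gain = 147 W.)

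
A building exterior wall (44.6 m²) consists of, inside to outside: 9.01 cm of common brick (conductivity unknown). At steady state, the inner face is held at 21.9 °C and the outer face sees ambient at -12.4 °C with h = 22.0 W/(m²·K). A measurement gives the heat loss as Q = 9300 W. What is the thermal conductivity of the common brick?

k = 0.757 W/m·K

ΣR = ΔT/Q = |21.9 − -12.4|/9300 = 0.003688 K/W
Known resistances:
  R_conv,out = 1/(hA) = 1/(22.0·44.6) = 0.001019 K/W
R_common brick = ΣR − ΣR_known = 0.003688 − 0.001019 = 0.002669 K/W
L/(kA) = 0.002669 ⇒ k = 0.0901/(0.002669·44.6) = 0.757 W/m·K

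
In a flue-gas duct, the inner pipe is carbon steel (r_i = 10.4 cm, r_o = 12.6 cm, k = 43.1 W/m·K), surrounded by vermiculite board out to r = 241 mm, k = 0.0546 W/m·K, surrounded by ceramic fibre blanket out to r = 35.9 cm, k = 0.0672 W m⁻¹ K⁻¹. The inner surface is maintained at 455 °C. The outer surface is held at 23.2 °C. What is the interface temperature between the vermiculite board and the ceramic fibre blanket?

T = 167 °C

Resistance network (inner→outer):
  R'_carbon steel = ln(0.126/0.104)/(2πk) = 0.1919/(2π·43.1) = 7.086×10^-4 m·K/W
  R'_vermiculite board = ln(0.241/0.126)/(2πk) = 0.6485/(2π·0.0546) = 1.890 m·K/W
  R'_ceramic fibre blanket = ln(0.359/0.241)/(2πk) = 0.3985/(2π·0.0672) = 0.9439 m·K/W
ΣR = 7.086×10^-4 + 1.890 + 0.9439 = 2.835 m·K/W
Q' = ΔT/ΣR = (455 °C − 23.2 °C)/2.835 = 152.3 W/m
From the inner boundary to the vermiculite board/ceramic fibre blanket interface, ΣR_partial = 1.891 m·K/W.
T_interface = T_in − Q'·ΣR_partial = 455 °C − (152.3)(1.891) = 167 °C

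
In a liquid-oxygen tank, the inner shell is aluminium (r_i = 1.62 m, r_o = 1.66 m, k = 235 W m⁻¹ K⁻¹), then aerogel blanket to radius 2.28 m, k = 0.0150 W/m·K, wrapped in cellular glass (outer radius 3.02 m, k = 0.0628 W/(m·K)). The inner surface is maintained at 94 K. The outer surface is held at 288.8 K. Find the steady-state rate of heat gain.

Q = 194 W

Series thermal resistances, inner to outer:
  R_aluminium = (1/1.62 − 1/1.66)/(4πk) = 0.01487/(4π·235) = 5.037×10^-6 K/W
  R_aerogel blanket = (1/1.66 − 1/2.28)/(4πk) = 0.1638/(4π·0.0150) = 0.8691 K/W
  R_cellular glass = (1/2.28 − 1/3.02)/(4πk) = 0.1075/(4π·0.0628) = 0.1362 K/W
ΣR = 5.037×10^-6 + 0.8691 + 0.1362 = 1.005 K/W
Q = ΔT/ΣR = (94 K − 288.8 K)/1.005 = -194 W
(Negative Q ⇒ heat flows inward; heat gain = 194 W.)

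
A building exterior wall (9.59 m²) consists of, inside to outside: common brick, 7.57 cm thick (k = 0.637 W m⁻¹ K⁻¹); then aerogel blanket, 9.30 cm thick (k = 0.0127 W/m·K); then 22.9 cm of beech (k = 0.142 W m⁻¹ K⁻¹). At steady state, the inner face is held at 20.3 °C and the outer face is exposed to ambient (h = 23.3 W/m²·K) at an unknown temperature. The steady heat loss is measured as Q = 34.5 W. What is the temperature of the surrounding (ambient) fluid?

T_out = -12.4 °C

Series resistances:
  R_common brick = L/(kA) = 0.0757/(0.637·9.59) = 0.01239 K/W
  R_aerogel blanket = L/(kA) = 0.0930/(0.0127·9.59) = 0.7636 K/W
  R_beech = L/(kA) = 0.229/(0.142·9.59) = 0.1682 K/W
  R_conv,out = 1/(hA) = 1/(23.3·9.59) = 0.004475 K/W
ΣR = 0.9486 K/W
ΔT = Q·ΣR = 34.5 × 0.9486 = 32.73 K
Heat flows outward, so T_out = T_in − ΔT = 20.3 − 32.73 = -12.4 °C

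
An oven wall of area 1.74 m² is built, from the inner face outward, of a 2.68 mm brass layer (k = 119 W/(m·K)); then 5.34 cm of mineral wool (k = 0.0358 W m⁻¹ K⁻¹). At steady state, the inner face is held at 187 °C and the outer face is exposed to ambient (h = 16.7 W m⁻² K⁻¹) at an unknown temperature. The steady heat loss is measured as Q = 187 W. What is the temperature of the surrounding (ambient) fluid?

T_out = 20.3 °C

Sum the resistances:
  R_brass = L/(kA) = 0.00268/(119·1.74) = 1.294×10^-5 K/W
  R_mineral wool = L/(kA) = 0.0534/(0.0358·1.74) = 0.8573 K/W
  R_conv,out = 1/(hA) = 1/(16.7·1.74) = 0.03441 K/W
ΣR = 0.8917 K/W
ΔT = Q·ΣR = 187 × 0.8917 = 166.7 K
Heat flows outward, so T_out = T_in − ΔT = 187 − 166.7 = 20.3 °C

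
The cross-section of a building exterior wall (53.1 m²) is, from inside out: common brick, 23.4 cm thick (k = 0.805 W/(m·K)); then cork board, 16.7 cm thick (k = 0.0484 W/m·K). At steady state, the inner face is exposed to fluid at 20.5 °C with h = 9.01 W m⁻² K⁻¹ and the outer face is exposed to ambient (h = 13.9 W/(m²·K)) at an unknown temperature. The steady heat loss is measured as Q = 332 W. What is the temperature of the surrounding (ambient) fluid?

T_out = -4.03 °C

Series resistances:
  R_conv,in = 1/(hA) = 1/(9.01·53.1) = 0.002090 K/W
  R_common brick = L/(kA) = 0.234/(0.805·53.1) = 0.005474 K/W
  R_cork board = L/(kA) = 0.167/(0.0484·53.1) = 0.06498 K/W
  R_conv,out = 1/(hA) = 1/(13.9·53.1) = 0.001355 K/W
ΣR = 0.07390 K/W
ΔT = Q·ΣR = 332 × 0.07390 = 24.53 K
Heat flows outward, so T_out = T_in − ΔT = 20.5 − 24.53 = -4.03 °C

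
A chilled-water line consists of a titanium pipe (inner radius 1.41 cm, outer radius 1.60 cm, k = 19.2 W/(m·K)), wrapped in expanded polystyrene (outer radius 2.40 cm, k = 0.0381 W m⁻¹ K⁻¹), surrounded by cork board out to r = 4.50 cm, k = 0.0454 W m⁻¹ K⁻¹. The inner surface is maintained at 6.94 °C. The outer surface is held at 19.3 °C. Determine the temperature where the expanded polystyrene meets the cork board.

Series thermal resistances, inner to outer:
  R'_titanium = ln(0.0160/0.0141)/(2πk) = 0.1264/(2π·19.2) = 0.001048 m·K/W
  R'_expanded polystyrene = ln(0.0240/0.0160)/(2πk) = 0.4055/(2π·0.0381) = 1.694 m·K/W
  R'_cork board = ln(0.0450/0.0240)/(2πk) = 0.6286/(2π·0.0454) = 2.204 m·K/W
ΣR = 0.001048 + 1.694 + 2.204 = 3.899 m·K/W
Q' = ΔT/ΣR = (6.94 °C − 19.3 °C)/3.899 = -3.170 W/m
From the inner boundary to the expanded polystyrene/cork board interface, ΣR_partial = 1.695 m·K/W.
T_interface = T_in − Q'·ΣR_partial = 6.94 °C − (-3.170)(1.695) = 12.3 °C

T = 12.3 °C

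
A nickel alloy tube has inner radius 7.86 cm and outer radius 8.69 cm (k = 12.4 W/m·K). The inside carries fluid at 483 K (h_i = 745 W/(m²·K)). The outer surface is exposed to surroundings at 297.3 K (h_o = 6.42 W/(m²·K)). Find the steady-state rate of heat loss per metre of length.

Q' = 642 W/m

Treat each layer as a resistance in series:
  R'_conv,in = 1/(2πr h) = 1/(2π·0.0786·745) = 0.002718 m·K/W
  R'_nickel alloy = ln(0.0869/0.0786)/(2πk) = 0.1004/(2π·12.4) = 0.001288 m·K/W
  R'_conv,out = 1/(2πr h) = 1/(2π·0.0869·6.42) = 0.2853 m·K/W
ΣR = 0.002718 + 0.001288 + 0.2853 = 0.2893 m·K/W
Q' = ΔT/ΣR = (483 K − 297.3 K)/0.2893 = 642 W/m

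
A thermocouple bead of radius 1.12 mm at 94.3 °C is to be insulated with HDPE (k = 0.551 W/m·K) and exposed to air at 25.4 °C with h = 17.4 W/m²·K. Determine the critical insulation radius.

For a sphere, r_cr = 2k_ins/h = 2·0.551/17.4 = 0.0633 m = 6.33 cm

r_cr = 6.33 cm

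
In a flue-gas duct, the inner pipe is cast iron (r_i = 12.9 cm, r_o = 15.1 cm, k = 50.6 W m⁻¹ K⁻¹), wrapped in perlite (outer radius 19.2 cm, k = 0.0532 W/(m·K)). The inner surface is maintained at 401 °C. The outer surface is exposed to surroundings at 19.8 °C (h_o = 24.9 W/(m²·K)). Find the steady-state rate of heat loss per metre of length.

Series thermal resistances, inner to outer:
  R'_cast iron = ln(0.151/0.129)/(2πk) = 0.1575/(2π·50.6) = 4.953×10^-4 m·K/W
  R'_perlite = ln(0.192/0.151)/(2πk) = 0.2402/(2π·0.0532) = 0.7186 m·K/W
  R'_conv,out = 1/(2πr h) = 1/(2π·0.192·24.9) = 0.03329 m·K/W
ΣR = 4.953×10^-4 + 0.7186 + 0.03329 = 0.7524 m·K/W
Q' = ΔT/ΣR = (401 °C − 19.8 °C)/0.7524 = 507 W/m

Q' = 507 W/m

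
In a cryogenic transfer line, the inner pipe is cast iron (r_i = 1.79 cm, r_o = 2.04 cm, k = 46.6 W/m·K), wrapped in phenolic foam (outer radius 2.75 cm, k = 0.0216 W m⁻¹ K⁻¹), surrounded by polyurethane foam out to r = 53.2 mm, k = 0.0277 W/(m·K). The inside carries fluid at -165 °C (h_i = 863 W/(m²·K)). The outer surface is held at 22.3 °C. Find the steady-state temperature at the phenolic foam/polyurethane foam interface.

Resistance network (inner→outer):
  R'_conv,in = 1/(2πr h) = 1/(2π·0.0179·863) = 0.01030 m·K/W
  R'_cast iron = ln(0.0204/0.0179)/(2πk) = 0.1307/(2π·46.6) = 4.465×10^-4 m·K/W
  R'_phenolic foam = ln(0.0275/0.0204)/(2πk) = 0.2987/(2π·0.0216) = 2.201 m·K/W
  R'_polyurethane foam = ln(0.0532/0.0275)/(2πk) = 0.6599/(2π·0.0277) = 3.791 m·K/W
ΣR = 0.01030 + 4.465×10^-4 + 2.201 + 3.791 = 6.003 m·K/W
Q' = ΔT/ΣR = (-165 °C − 22.3 °C)/6.003 = -31.20 W/m
From the inner boundary to the phenolic foam/polyurethane foam interface, ΣR_partial = 2.212 m·K/W.
T_interface = T_in − Q'·ΣR_partial = -165 °C − (-31.20)(2.212) = -96.0 °C

T = -96.0 °C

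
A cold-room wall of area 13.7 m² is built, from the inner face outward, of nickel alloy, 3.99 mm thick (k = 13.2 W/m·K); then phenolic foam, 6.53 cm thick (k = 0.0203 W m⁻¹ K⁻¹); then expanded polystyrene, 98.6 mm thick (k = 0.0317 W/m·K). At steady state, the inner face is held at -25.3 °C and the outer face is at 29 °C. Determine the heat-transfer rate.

Q = 118 W

Treat each layer as a resistance in series:
  R_nickel alloy = L/(kA) = 0.00399/(13.2·13.7) = 2.206×10^-5 K/W
  R_phenolic foam = L/(kA) = 0.0653/(0.0203·13.7) = 0.2348 K/W
  R_expanded polystyrene = L/(kA) = 0.0986/(0.0317·13.7) = 0.2270 K/W
ΣR = 2.206×10^-5 + 0.2348 + 0.2270 = 0.4618 K/W
Q = ΔT/ΣR = (-25.3 °C − 29 °C)/0.4618 = -118 W
(Negative Q ⇒ heat flows inward; heat gain = 118 W.)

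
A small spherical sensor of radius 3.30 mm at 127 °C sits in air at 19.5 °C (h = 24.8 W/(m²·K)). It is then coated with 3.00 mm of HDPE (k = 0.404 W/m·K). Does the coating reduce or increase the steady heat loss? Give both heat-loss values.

Critical radius for a sphere: r_cr = 2k/h = 0.0326 m = 3.26 cm.
Outer radius after coating: r₂ = 0.00330 + 0.00300 = 0.00630 m.
Since r₁ < r_cr and r₂ ≤ r_cr, the coating moves toward the maximum at r_cr — heat loss rises.
Bare: R = 1/(4πr₁²h) = 294.7 K/W; Q = 107.5/294.7 = 0.365 W.
Coated: R = R_cond + R_conv = 109.3 K/W; Q = 107.5/109.3 = 0.984 W.

increases: 0.365 → 0.984 W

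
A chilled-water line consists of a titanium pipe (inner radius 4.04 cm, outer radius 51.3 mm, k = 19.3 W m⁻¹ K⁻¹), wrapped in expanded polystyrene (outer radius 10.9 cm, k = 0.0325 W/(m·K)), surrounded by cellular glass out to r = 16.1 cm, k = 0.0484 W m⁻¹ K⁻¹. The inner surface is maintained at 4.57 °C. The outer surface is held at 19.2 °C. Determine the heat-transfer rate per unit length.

Q' = 2.94 W/m

Treat each layer as a resistance in series:
  R'_titanium = ln(0.0513/0.0404)/(2πk) = 0.2389/(2π·19.3) = 0.001970 m·K/W
  R'_expanded polystyrene = ln(0.109/0.0513)/(2πk) = 0.7537/(2π·0.0325) = 3.691 m·K/W
  R'_cellular glass = ln(0.161/0.109)/(2πk) = 0.3901/(2π·0.0484) = 1.283 m·K/W
ΣR = 0.001970 + 3.691 + 1.283 = 4.976 m·K/W
Q' = ΔT/ΣR = (4.57 °C − 19.2 °C)/4.976 = -2.94 W/m
(Negative Q' ⇒ heat flows inward; heat gain = 2.94 W/m.)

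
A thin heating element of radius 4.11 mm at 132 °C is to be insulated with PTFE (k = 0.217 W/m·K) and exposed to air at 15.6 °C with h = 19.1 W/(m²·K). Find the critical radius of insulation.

For a cylinder, r_cr = k_ins/h = 0.217/19.1 = 0.0114 m = 1.14 cm

r_cr = 1.14 cm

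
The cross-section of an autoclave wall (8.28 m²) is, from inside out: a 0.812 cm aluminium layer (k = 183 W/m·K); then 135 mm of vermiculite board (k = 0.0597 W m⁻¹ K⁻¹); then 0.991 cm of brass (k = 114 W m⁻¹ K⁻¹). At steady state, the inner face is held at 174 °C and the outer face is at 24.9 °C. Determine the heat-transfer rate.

Q = 546 W

Series thermal resistances, inner to outer:
  R_aluminium = L/(kA) = 0.00812/(183·8.28) = 5.359×10^-6 K/W
  R_vermiculite board = L/(kA) = 0.135/(0.0597·8.28) = 0.2731 K/W
  R_brass = L/(kA) = 0.00991/(114·8.28) = 1.050×10^-5 K/W
ΣR = 5.359×10^-6 + 0.2731 + 1.050×10^-5 = 0.2731 K/W
Q = ΔT/ΣR = (174 °C − 24.9 °C)/0.2731 = 546 W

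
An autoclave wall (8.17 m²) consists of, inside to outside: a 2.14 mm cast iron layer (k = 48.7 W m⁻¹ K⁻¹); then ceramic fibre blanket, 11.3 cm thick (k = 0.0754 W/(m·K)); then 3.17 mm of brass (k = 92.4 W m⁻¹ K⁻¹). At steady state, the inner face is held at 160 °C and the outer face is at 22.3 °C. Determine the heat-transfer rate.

Treat each layer as a resistance in series:
  R_cast iron = L/(kA) = 0.00214/(48.7·8.17) = 5.379×10^-6 K/W
  R_ceramic fibre blanket = L/(kA) = 0.113/(0.0754·8.17) = 0.1834 K/W
  R_brass = L/(kA) = 0.00317/(92.4·8.17) = 4.199×10^-6 K/W
ΣR = 5.379×10^-6 + 0.1834 + 4.199×10^-6 = 0.1834 K/W
Q = ΔT/ΣR = (160 °C − 22.3 °C)/0.1834 = 751 W

Q = 751 W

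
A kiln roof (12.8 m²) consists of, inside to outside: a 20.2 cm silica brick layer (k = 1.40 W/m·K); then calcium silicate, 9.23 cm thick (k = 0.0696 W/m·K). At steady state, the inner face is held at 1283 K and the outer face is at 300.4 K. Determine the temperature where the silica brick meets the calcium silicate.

Treat each layer as a resistance in series:
  R_silica brick = L/(kA) = 0.202/(1.40·12.8) = 0.01127 K/W
  R_calcium silicate = L/(kA) = 0.0923/(0.0696·12.8) = 0.1036 K/W
ΣR = 0.01127 + 0.1036 = 0.1149 K/W
Q = ΔT/ΣR = (1283 K − 300.4 K)/0.1149 = 8552 W
From the inner boundary to the silica brick/calcium silicate interface, ΣR_partial = 0.01127 K/W.
T_interface = T_in − Q·ΣR_partial = 1283 K − (8552)(0.01127) = 1187 K

T = 1187 K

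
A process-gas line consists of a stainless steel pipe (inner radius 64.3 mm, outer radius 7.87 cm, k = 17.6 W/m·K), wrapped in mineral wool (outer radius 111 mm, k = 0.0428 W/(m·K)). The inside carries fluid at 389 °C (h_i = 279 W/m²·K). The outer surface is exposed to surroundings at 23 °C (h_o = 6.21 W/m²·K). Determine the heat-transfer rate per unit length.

Treat each layer as a resistance in series:
  R'_conv,in = 1/(2πr h) = 1/(2π·0.0643·279) = 0.008872 m·K/W
  R'_stainless steel = ln(0.0787/0.0643)/(2πk) = 0.2021/(2π·17.6) = 0.001827 m·K/W
  R'_mineral wool = ln(0.111/0.0787)/(2πk) = 0.3439/(2π·0.0428) = 1.279 m·K/W
  R'_conv,out = 1/(2πr h) = 1/(2π·0.111·6.21) = 0.2309 m·K/W
ΣR = 0.008872 + 0.001827 + 1.279 + 0.2309 = 1.521 m·K/W
Q' = ΔT/ΣR = (389 °C − 23 °C)/1.521 = 241 W/m

Q' = 241 W/m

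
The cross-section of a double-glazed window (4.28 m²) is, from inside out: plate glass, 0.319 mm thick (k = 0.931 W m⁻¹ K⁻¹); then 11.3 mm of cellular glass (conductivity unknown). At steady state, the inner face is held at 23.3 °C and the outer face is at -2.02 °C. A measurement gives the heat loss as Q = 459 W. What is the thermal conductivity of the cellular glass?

ΣR = ΔT/Q = |23.3 − -2.02|/459 = 0.05516 K/W
Known resistances:
  R_plate glass = L/(kA) = 3.19×10^-4/(0.931·4.28) = 8.006×10^-5 K/W
R_cellular glass = ΣR − ΣR_known = 0.05516 − 8.006×10^-5 = 0.05508 K/W
L/(kA) = 0.05508 ⇒ k = 0.0113/(0.05508·4.28) = 0.0479 W/m·K

k = 0.0479 W/m·K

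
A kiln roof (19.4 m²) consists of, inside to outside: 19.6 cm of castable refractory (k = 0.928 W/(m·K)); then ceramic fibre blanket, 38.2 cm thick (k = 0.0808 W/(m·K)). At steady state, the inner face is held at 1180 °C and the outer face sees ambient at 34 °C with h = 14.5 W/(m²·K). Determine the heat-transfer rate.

Q = 4.44 kW

Resistance network (inner→outer):
  R_castable refractory = L/(kA) = 0.196/(0.928·19.4) = 0.01089 K/W
  R_ceramic fibre blanket = L/(kA) = 0.382/(0.0808·19.4) = 0.2437 K/W
  R_conv,out = 1/(hA) = 1/(14.5·19.4) = 0.003555 K/W
ΣR = 0.01089 + 0.2437 + 0.003555 = 0.2581 K/W
Q = ΔT/ΣR = (1180 °C − 34 °C)/0.2581 = 4440 W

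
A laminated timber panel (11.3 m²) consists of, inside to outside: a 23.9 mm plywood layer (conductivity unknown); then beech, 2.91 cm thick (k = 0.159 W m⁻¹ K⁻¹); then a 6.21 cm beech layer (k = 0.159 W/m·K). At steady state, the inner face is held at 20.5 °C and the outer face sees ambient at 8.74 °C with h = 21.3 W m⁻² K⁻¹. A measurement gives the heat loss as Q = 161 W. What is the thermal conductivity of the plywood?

k = 0.117 W/m·K

ΣR = ΔT/Q = |20.5 − 8.74|/161 = 0.07304 K/W
Known resistances:
  R_beech = L/(kA) = 0.0291/(0.159·11.3) = 0.01620 K/W
  R_beech = L/(kA) = 0.0621/(0.159·11.3) = 0.03456 K/W
  R_conv,out = 1/(hA) = 1/(21.3·11.3) = 0.004155 K/W
R_plywood = ΣR − ΣR_known = 0.07304 − 0.05491 = 0.01813 K/W
L/(kA) = 0.01813 ⇒ k = 0.0239/(0.01813·11.3) = 0.117 W/m·K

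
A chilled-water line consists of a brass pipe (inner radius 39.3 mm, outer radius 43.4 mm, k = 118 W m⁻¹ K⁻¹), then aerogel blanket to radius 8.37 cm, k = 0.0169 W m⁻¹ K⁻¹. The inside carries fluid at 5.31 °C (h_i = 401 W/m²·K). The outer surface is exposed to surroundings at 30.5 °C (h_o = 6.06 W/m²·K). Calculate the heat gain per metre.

Q' = 3.87 W/m

Series thermal resistances, inner to outer:
  R'_conv,in = 1/(2πr h) = 1/(2π·0.0393·401) = 0.01010 m·K/W
  R'_brass = ln(0.0434/0.0393)/(2πk) = 0.09923/(2π·118) = 1.338×10^-4 m·K/W
  R'_aerogel blanket = ln(0.0837/0.0434)/(2πk) = 0.6568/(2π·0.0169) = 6.185 m·K/W
  R'_conv,out = 1/(2πr h) = 1/(2π·0.0837·6.06) = 0.3138 m·K/W
ΣR = 0.01010 + 1.338×10^-4 + 6.185 + 0.3138 = 6.509 m·K/W
Q' = ΔT/ΣR = (5.31 °C − 30.5 °C)/6.509 = -3.87 W/m
(Negative Q' ⇒ heat flows inward; heat gain = 3.87 W/m.)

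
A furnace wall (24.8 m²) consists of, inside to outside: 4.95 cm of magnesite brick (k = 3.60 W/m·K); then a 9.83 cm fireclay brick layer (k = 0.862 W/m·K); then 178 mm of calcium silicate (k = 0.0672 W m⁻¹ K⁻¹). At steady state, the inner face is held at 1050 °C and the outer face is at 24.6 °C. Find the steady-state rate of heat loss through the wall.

Treat each layer as a resistance in series:
  R_magnesite brick = L/(kA) = 0.0495/(3.60·24.8) = 5.544×10^-4 K/W
  R_fireclay brick = L/(kA) = 0.0983/(0.862·24.8) = 0.004598 K/W
  R_calcium silicate = L/(kA) = 0.178/(0.0672·24.8) = 0.1068 K/W
ΣR = 5.544×10^-4 + 0.004598 + 0.1068 = 0.1120 K/W
Q = ΔT/ΣR = (1050 °C − 24.6 °C)/0.1120 = 9160 W

Q = 9160 W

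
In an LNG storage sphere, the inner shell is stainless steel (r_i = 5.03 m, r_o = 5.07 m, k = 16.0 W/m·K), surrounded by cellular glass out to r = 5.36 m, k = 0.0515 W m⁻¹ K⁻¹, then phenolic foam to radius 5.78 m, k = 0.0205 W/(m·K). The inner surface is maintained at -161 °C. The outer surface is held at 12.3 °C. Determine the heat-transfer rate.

Treat each layer as a resistance in series:
  R_stainless steel = (1/5.03 − 1/5.07)/(4πk) = 0.001568/(4π·16.0) = 7.801×10^-6 K/W
  R_cellular glass = (1/5.07 − 1/5.36)/(4πk) = 0.01067/(4π·0.0515) = 0.01649 K/W
  R_phenolic foam = (1/5.36 − 1/5.78)/(4πk) = 0.01356/(4π·0.0205) = 0.05263 K/W
ΣR = 7.801×10^-6 + 0.01649 + 0.05263 = 0.06913 K/W
Q = ΔT/ΣR = (-161 °C − 12.3 °C)/0.06913 = -2510 W
(Negative Q ⇒ heat flows inward; heat gain = 2510 W.)

Q = 2510 W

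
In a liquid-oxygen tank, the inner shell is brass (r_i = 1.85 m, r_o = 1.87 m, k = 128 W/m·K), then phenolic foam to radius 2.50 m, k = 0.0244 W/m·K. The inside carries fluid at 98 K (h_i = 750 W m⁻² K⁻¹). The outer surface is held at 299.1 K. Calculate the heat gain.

Q = 458 W

Series thermal resistances, inner to outer:
  R_conv,in = 1/(4πr²h) = 1/(4π·1.85²·750) = 3.100×10^-5 K/W
  R_brass = (1/1.85 − 1/1.87)/(4πk) = 0.005781/(4π·128) = 3.594×10^-6 K/W
  R_phenolic foam = (1/1.87 − 1/2.50)/(4πk) = 0.1348/(4π·0.0244) = 0.4395 K/W
ΣR = 3.100×10^-5 + 3.594×10^-6 + 0.4395 = 0.4395 K/W
Q = ΔT/ΣR = (98 K − 299.1 K)/0.4395 = -458 W
(Negative Q ⇒ heat flows inward; heat gain = 458 W.)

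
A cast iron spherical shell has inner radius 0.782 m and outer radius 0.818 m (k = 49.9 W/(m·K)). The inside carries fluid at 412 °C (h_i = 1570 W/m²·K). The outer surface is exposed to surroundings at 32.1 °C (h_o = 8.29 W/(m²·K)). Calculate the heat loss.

Treat each layer as a resistance in series:
  R_conv,in = 1/(4πr²h) = 1/(4π·0.782²·1570) = 8.289×10^-5 K/W
  R_cast iron = (1/0.782 − 1/0.818)/(4πk) = 0.05628/(4π·49.9) = 8.975×10^-5 K/W
  R_conv,out = 1/(4πr²h) = 1/(4π·0.818²·8.29) = 0.01435 K/W
ΣR = 8.289×10^-5 + 8.975×10^-5 + 0.01435 = 0.01452 K/W
Q = ΔT/ΣR = (412 °C − 32.1 °C)/0.01452 = 26200 W

Q = 26.2 kW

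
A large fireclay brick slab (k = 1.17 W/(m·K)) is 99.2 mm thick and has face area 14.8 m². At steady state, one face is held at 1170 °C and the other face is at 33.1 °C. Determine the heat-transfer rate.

Q = 1.98×10^5 W

Q = kA·ΔT/L = 1.17 × 14.8 × |1170 °C − 33.1 °C| / 0.0992 = 1.98×10^5 W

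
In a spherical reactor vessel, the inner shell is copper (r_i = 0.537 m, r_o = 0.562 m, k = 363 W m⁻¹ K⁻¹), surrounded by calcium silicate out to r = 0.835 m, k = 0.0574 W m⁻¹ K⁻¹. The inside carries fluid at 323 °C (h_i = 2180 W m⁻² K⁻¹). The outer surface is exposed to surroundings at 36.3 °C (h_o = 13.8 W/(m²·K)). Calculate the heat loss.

Q = 352 W

Treat each layer as a resistance in series:
  R_conv,in = 1/(4πr²h) = 1/(4π·0.537²·2180) = 1.266×10^-4 K/W
  R_copper = (1/0.537 − 1/0.562)/(4πk) = 0.08284/(4π·363) = 1.816×10^-5 K/W
  R_calcium silicate = (1/0.562 − 1/0.835)/(4πk) = 0.5818/(4π·0.0574) = 0.8065 K/W
  R_conv,out = 1/(4πr²h) = 1/(4π·0.835²·13.8) = 0.008271 K/W
ΣR = 1.266×10^-4 + 1.816×10^-5 + 0.8065 + 0.008271 = 0.8149 K/W
Q = ΔT/ΣR = (323 °C − 36.3 °C)/0.8149 = 352 W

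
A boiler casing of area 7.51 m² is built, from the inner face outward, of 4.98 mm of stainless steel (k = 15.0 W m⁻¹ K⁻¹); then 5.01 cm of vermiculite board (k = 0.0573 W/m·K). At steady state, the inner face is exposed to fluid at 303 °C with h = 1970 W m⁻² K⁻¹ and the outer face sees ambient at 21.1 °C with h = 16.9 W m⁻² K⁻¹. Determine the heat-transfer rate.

Resistance network (inner→outer):
  R_conv,in = 1/(hA) = 1/(1970·7.51) = 6.759×10^-5 K/W
  R_stainless steel = L/(kA) = 0.00498/(15.0·7.51) = 4.421×10^-5 K/W
  R_vermiculite board = L/(kA) = 0.0501/(0.0573·7.51) = 0.1164 K/W
  R_conv,out = 1/(hA) = 1/(16.9·7.51) = 0.007879 K/W
ΣR = 6.759×10^-5 + 4.421×10^-5 + 0.1164 + 0.007879 = 0.1244 K/W
Q = ΔT/ΣR = (303 °C − 21.1 °C)/0.1244 = 2270 W

Q = 2.27 kW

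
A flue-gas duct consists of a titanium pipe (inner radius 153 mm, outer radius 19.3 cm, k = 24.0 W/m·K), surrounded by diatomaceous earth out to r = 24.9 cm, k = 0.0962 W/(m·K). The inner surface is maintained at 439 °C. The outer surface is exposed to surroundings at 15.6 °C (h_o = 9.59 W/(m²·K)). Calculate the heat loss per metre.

Treat each layer as a resistance in series:
  R'_titanium = ln(0.193/0.153)/(2πk) = 0.2323/(2π·24.0) = 0.001540 m·K/W
  R'_diatomaceous earth = ln(0.249/0.193)/(2πk) = 0.2548/(2π·0.0962) = 0.4215 m·K/W
  R'_conv,out = 1/(2πr h) = 1/(2π·0.249·9.59) = 0.06665 m·K/W
ΣR = 0.001540 + 0.4215 + 0.06665 = 0.4897 m·K/W
Q' = ΔT/ΣR = (439 °C − 15.6 °C)/0.4897 = 865 W/m

Q' = 865 W/m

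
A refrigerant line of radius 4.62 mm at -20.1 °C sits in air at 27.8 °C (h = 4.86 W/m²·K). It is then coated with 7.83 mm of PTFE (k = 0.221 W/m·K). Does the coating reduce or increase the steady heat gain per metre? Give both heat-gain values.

Critical radius for a cylinder: r_cr = k/h = 0.0455 m = 4.55 cm.
Outer radius after coating: r₂ = 0.00462 + 0.00783 = 0.01245 m.
Since r₁ < r_cr and r₂ ≤ r_cr, the coating moves toward the maximum at r_cr — heat gain rises.
Bare: R = 1/(2πr₁h) = 7.088 m·K/W; Q = 47.9/7.088 = 6.76 W/m.
Coated: R = R_cond + R_conv = 3.344 m·K/W; Q = 47.9/3.344 = 14.3 W/m.

increases: 6.76 → 14.3 W/m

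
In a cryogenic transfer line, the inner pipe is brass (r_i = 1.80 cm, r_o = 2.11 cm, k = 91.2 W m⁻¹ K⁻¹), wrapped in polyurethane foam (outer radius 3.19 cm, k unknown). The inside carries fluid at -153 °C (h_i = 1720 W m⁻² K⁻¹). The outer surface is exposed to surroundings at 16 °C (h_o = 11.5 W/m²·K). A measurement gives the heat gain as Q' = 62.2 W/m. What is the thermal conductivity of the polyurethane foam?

k = 0.0289 W/m·K

ΣR = ΔT/Q' = |-153 − 16|/62.2 = 2.717 m·K/W
Known resistances:
  R'_conv,in = 1/(2πr h) = 1/(2π·0.0180·1720) = 0.005141 m·K/W
  R'_brass = ln(0.0211/0.0180)/(2πk) = 0.1589/(2π·91.2) = 2.773×10^-4 m·K/W
  R'_conv,out = 1/(2πr h) = 1/(2π·0.0319·11.5) = 0.4338 m·K/W
R_polyurethane foam = ΣR − ΣR_known = 2.717 − 0.4392 = 2.278 m·K/W
ln(r₂/r₁)/(2πk) = 2.278 ⇒ k = 0.4133/(2π·2.278) = 0.0289 W/m·K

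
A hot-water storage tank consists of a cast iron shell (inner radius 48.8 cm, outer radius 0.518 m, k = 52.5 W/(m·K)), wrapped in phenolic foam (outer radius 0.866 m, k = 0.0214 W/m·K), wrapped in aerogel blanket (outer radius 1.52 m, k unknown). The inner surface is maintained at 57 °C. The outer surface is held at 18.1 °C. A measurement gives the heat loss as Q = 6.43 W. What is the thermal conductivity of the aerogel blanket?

ΣR = ΔT/Q = |57 − 18.1|/6.43 = 6.050 K/W
Known resistances:
  R_cast iron = (1/0.488 − 1/0.518)/(4πk) = 0.1187/(4π·52.5) = 1.799×10^-4 K/W
  R_phenolic foam = (1/0.518 − 1/0.866)/(4πk) = 0.7758/(4π·0.0214) = 2.885 K/W
R_aerogel blanket = ΣR − ΣR_known = 6.050 − 2.885 = 3.165 K/W
(1/r₁−1/r₂)/(4πk) = 3.165 ⇒ k = 0.4968/(4π·3.165) = 0.0125 W/m·K

k = 0.0125 W/m·K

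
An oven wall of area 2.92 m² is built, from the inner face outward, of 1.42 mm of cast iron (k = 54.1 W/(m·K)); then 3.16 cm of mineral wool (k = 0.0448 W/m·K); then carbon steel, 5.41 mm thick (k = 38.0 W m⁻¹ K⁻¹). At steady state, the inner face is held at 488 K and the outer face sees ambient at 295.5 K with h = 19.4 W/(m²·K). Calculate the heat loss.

Treat each layer as a resistance in series:
  R_cast iron = L/(kA) = 0.00142/(54.1·2.92) = 8.989×10^-6 K/W
  R_mineral wool = L/(kA) = 0.0316/(0.0448·2.92) = 0.2416 K/W
  R_carbon steel = L/(kA) = 0.00541/(38.0·2.92) = 4.876×10^-5 K/W
  R_conv,out = 1/(hA) = 1/(19.4·2.92) = 0.01765 K/W
ΣR = 8.989×10^-6 + 0.2416 + 4.876×10^-5 + 0.01765 = 0.2593 K/W
Q = ΔT/ΣR = (488 K − 295.5 K)/0.2593 = 742 W

Q = 742 W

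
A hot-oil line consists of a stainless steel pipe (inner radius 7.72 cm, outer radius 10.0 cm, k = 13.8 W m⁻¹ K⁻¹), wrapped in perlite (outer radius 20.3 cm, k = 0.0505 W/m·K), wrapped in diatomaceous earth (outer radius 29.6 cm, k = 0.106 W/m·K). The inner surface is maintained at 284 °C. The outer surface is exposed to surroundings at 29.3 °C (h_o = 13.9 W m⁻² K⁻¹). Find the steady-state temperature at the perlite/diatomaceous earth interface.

T = 83.6 °C

Treat each layer as a resistance in series:
  R'_stainless steel = ln(0.100/0.0772)/(2πk) = 0.2588/(2π·13.8) = 0.002984 m·K/W
  R'_perlite = ln(0.203/0.100)/(2πk) = 0.7080/(2π·0.0505) = 2.231 m·K/W
  R'_diatomaceous earth = ln(0.296/0.203)/(2πk) = 0.3772/(2π·0.106) = 0.5663 m·K/W
  R'_conv,out = 1/(2πr h) = 1/(2π·0.296·13.9) = 0.03868 m·K/W
ΣR = 0.002984 + 2.231 + 0.5663 + 0.03868 = 2.839 m·K/W
Q' = ΔT/ΣR = (284 °C − 29.3 °C)/2.839 = 89.71 W/m
From the inner boundary to the perlite/diatomaceous earth interface, ΣR_partial = 2.234 m·K/W.
T_interface = T_in − Q'·ΣR_partial = 284 °C − (89.71)(2.234) = 83.6 °C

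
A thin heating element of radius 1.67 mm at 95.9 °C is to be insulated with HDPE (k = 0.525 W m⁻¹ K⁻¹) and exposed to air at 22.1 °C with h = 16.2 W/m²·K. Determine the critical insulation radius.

r_cr = 3.24 cm

For a cylinder, r_cr = k_ins/h = 0.525/16.2 = 0.0324 m = 3.24 cm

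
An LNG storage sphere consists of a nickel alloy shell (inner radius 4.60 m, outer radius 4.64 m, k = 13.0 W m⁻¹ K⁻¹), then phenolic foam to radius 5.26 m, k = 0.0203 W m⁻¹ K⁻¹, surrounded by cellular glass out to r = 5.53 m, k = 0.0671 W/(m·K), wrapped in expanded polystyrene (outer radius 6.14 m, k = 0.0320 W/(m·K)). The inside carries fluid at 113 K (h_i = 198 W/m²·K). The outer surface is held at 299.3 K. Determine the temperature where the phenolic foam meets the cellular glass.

Series thermal resistances, inner to outer:
  R_conv,in = 1/(4πr²h) = 1/(4π·4.60²·198) = 1.899×10^-5 K/W
  R_nickel alloy = (1/4.60 − 1/4.64)/(4πk) = 0.001874/(4π·13.0) = 1.147×10^-5 K/W
  R_phenolic foam = (1/4.64 − 1/5.26)/(4πk) = 0.02540/(4π·0.0203) = 0.09958 K/W
  R_cellular glass = (1/5.26 − 1/5.53)/(4πk) = 0.009282/(4π·0.0671) = 0.01101 K/W
  R_expanded polystyrene = (1/5.53 − 1/6.14)/(4πk) = 0.01797/(4π·0.0320) = 0.04468 K/W
ΣR = 1.899×10^-5 + 1.147×10^-5 + 0.09958 + 0.01101 + 0.04468 = 0.1553 K/W
Q = ΔT/ΣR = (113 K − 299.3 K)/0.1553 = -1200 W
From the inner boundary to the phenolic foam/cellular glass interface, ΣR_partial = 0.09961 K/W.
T_interface = T_in − Q·ΣR_partial = 113 K − (-1200)(0.09961) = 232.5 K

T = 232.5 K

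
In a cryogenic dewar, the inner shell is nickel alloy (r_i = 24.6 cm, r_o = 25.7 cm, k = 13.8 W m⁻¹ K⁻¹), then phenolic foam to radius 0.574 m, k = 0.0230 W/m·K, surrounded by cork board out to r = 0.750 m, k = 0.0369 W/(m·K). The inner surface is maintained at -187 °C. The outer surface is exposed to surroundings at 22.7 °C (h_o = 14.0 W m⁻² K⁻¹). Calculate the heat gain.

Q = 25.2 W

Series thermal resistances, inner to outer:
  R_nickel alloy = (1/0.246 − 1/0.257)/(4πk) = 0.1740/(4π·13.8) = 0.001003 K/W
  R_phenolic foam = (1/0.257 − 1/0.574)/(4πk) = 2.149/(4π·0.0230) = 7.435 K/W
  R_cork board = (1/0.574 − 1/0.750)/(4πk) = 0.4088/(4π·0.0369) = 0.8817 K/W
  R_conv,out = 1/(4πr²h) = 1/(4π·0.750²·14.0) = 0.01011 K/W
ΣR = 0.001003 + 7.435 + 0.8817 + 0.01011 = 8.328 K/W
Q = ΔT/ΣR = (-187 °C − 22.7 °C)/8.328 = -25.2 W
(Negative Q ⇒ heat flows inward; heat gain = 25.2 W.)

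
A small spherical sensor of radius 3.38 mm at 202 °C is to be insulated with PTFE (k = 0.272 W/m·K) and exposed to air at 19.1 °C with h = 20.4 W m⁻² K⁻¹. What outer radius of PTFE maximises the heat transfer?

r_cr = 2.67 cm

For a sphere, r_cr = 2k_ins/h = 2·0.272/20.4 = 0.0267 m = 2.67 cm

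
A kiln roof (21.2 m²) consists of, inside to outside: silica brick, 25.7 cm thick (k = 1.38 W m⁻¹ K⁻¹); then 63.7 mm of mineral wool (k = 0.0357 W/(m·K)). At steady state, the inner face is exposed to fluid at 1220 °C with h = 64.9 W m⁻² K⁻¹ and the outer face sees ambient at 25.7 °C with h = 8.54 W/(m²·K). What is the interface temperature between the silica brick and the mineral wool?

T = 1105 °C

Treat each layer as a resistance in series:
  R_conv,in = 1/(hA) = 1/(64.9·21.2) = 7.268×10^-4 K/W
  R_silica brick = L/(kA) = 0.257/(1.38·21.2) = 0.008785 K/W
  R_mineral wool = L/(kA) = 0.0637/(0.0357·21.2) = 0.08417 K/W
  R_conv,out = 1/(hA) = 1/(8.54·21.2) = 0.005523 K/W
ΣR = 7.268×10^-4 + 0.008785 + 0.08417 + 0.005523 = 0.09920 K/W
Q = ΔT/ΣR = (1220 °C − 25.7 °C)/0.09920 = 12040 W
From the inner boundary to the silica brick/mineral wool interface, ΣR_partial = 0.009512 K/W.
T_interface = T_in − Q·ΣR_partial = 1220 °C − (12040)(0.009512) = 1105 °C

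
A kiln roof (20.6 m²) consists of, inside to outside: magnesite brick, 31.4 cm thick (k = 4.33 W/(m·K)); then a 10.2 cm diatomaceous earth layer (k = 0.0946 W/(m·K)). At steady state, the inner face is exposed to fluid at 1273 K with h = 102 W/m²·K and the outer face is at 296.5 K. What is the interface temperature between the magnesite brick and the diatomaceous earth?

Treat each layer as a resistance in series:
  R_conv,in = 1/(hA) = 1/(102·20.6) = 4.759×10^-4 K/W
  R_magnesite brick = L/(kA) = 0.314/(4.33·20.6) = 0.003520 K/W
  R_diatomaceous earth = L/(kA) = 0.102/(0.0946·20.6) = 0.05234 K/W
ΣR = 4.759×10^-4 + 0.003520 + 0.05234 = 0.05634 K/W
Q = ΔT/ΣR = (1273 K − 296.5 K)/0.05634 = 17330 W
From the inner boundary to the magnesite brick/diatomaceous earth interface, ΣR_partial = 0.003996 K/W.
T_interface = T_in − Q·ΣR_partial = 1273 K − (17330)(0.003996) = 1204 K

T = 1204 K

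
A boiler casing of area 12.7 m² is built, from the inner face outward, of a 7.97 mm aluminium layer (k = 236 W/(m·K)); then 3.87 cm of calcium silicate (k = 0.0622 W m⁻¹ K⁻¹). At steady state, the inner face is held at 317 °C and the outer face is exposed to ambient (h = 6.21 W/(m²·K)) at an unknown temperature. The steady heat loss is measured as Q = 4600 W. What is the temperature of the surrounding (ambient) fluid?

T_out = 33.3 °C

Sum the resistances:
  R_aluminium = L/(kA) = 0.00797/(236·12.7) = 2.659×10^-6 K/W
  R_calcium silicate = L/(kA) = 0.0387/(0.0622·12.7) = 0.04899 K/W
  R_conv,out = 1/(hA) = 1/(6.21·12.7) = 0.01268 K/W
ΣR = 0.06167 K/W
ΔT = Q·ΣR = 4600 × 0.06167 = 283.7 K
Heat flows outward, so T_out = T_in − ΔT = 317 − 283.7 = 33.3 °C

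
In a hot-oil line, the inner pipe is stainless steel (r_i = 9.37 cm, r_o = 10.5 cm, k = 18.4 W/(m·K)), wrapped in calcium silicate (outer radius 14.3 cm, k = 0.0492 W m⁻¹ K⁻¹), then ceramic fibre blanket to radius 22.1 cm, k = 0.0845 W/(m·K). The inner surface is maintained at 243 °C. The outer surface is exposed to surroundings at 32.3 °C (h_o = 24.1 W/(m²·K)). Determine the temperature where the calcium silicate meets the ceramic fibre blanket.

Series thermal resistances, inner to outer:
  R'_stainless steel = ln(0.105/0.0937)/(2πk) = 0.1139/(2π·18.4) = 9.849×10^-4 m·K/W
  R'_calcium silicate = ln(0.143/0.105)/(2πk) = 0.3089/(2π·0.0492) = 0.9992 m·K/W
  R'_ceramic fibre blanket = ln(0.221/0.143)/(2πk) = 0.4353/(2π·0.0845) = 0.8199 m·K/W
  R'_conv,out = 1/(2πr h) = 1/(2π·0.221·24.1) = 0.02988 m·K/W
ΣR = 9.849×10^-4 + 0.9992 + 0.8199 + 0.02988 = 1.850 m·K/W
Q' = ΔT/ΣR = (243 °C − 32.3 °C)/1.850 = 113.9 W/m
From the inner boundary to the calcium silicate/ceramic fibre blanket interface, ΣR_partial = 1.000 m·K/W.
T_interface = T_in − Q'·ΣR_partial = 243 °C − (113.9)(1.000) = 129 °C

T = 129 °C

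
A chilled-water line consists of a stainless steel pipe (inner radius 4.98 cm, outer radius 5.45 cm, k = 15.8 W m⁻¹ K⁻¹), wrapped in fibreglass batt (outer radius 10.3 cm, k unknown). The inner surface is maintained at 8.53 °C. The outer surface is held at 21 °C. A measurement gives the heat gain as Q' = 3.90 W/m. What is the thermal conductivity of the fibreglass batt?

ΣR = ΔT/Q' = |8.53 − 21|/3.90 = 3.197 m·K/W
Known resistances:
  R'_stainless steel = ln(0.0545/0.0498)/(2πk) = 0.09019/(2π·15.8) = 9.084×10^-4 m·K/W
R_fibreglass batt = ΣR − ΣR_known = 3.197 − 9.084×10^-4 = 3.196 m·K/W
ln(r₂/r₁)/(2πk) = 3.196 ⇒ k = 0.6365/(2π·3.196) = 0.0317 W/m·K

k = 0.0317 W/m·K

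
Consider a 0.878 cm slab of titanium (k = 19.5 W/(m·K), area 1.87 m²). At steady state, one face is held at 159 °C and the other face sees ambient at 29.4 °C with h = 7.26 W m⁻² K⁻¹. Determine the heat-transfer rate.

Series thermal resistances, inner to outer:
  R_titanium = L/(kA) = 0.00878/(19.5·1.87) = 2.408×10^-4 K/W
  R_conv,out = 1/(hA) = 1/(7.26·1.87) = 0.07366 K/W
ΣR = 2.408×10^-4 + 0.07366 = 0.07390 K/W
Q = ΔT/ΣR = (159 °C − 29.4 °C)/0.07390 = 1750 W

Q = 1750 W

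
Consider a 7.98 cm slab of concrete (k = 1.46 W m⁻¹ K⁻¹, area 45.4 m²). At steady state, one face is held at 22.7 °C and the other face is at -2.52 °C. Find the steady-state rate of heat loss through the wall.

Q = 20.9 kW

Q = kA·ΔT/L = 1.46 × 45.4 × |22.7 °C − -2.52 °C| / 0.0798 = 20900 W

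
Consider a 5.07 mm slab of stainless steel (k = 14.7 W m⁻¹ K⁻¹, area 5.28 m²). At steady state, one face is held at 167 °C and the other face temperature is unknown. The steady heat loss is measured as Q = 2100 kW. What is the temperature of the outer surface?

Sum the resistances:
  R_stainless steel = L/(kA) = 0.00507/(14.7·5.28) = 6.532×10^-5 K/W
ΣR = 6.532×10^-5 K/W
ΔT = Q·ΣR = 2.10×10^6 × 6.532×10^-5 = 137.2 K
Heat flows outward, so T_out = T_in − ΔT = 167 − 137.2 = 29.8 °C

T_out = 29.8 °C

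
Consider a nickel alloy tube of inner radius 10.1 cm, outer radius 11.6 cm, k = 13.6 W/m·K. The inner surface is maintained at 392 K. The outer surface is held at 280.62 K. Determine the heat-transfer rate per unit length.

Q' = 2πk·ΔT/ln(r₂/r₁) = 2π × 13.6 × 111.38 / ln(0.116/0.101) = 68700 W/m

Q' = 68.7 kW/m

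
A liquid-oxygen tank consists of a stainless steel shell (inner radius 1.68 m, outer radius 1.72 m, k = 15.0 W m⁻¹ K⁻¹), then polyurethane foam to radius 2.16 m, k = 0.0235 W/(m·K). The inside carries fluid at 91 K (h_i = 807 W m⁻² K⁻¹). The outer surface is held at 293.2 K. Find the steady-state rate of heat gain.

Series thermal resistances, inner to outer:
  R_conv,in = 1/(4πr²h) = 1/(4π·1.68²·807) = 3.494×10^-5 K/W
  R_stainless steel = (1/1.68 − 1/1.72)/(4πk) = 0.01384/(4π·15.0) = 7.344×10^-5 K/W
  R_polyurethane foam = (1/1.72 − 1/2.16)/(4πk) = 0.1184/(4π·0.0235) = 0.4010 K/W
ΣR = 3.494×10^-5 + 7.344×10^-5 + 0.4010 = 0.4011 K/W
Q = ΔT/ΣR = (91 K − 293.2 K)/0.4011 = -504 W
(Negative Q ⇒ heat flows inward; heat gain = 504 W.)

Q = 504 W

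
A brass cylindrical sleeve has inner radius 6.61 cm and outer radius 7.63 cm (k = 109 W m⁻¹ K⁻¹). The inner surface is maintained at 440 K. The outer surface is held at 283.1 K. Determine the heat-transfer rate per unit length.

Q' = 2πk·ΔT/ln(r₂/r₁) = 2π × 109 × 156.9 / ln(0.0763/0.0661) = 7.49×10^5 W/m

Q' = 749 kW/m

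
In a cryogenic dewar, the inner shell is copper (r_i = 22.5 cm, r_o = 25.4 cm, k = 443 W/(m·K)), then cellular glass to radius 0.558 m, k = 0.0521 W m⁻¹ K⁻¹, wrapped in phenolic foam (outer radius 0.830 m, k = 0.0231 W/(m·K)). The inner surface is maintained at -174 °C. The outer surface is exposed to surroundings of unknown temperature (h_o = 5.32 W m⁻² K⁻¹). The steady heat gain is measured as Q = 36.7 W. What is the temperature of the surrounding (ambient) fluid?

T_out = 21.3 °C

Series resistances:
  R_copper = (1/0.225 − 1/0.254)/(4πk) = 0.5074/(4π·443) = 9.115×10^-5 K/W
  R_cellular glass = (1/0.254 − 1/0.558)/(4πk) = 2.145/(4π·0.0521) = 3.276 K/W
  R_phenolic foam = (1/0.558 − 1/0.830)/(4πk) = 0.5873/(4π·0.0231) = 2.023 K/W
  R_conv,out = 1/(4πr²h) = 1/(4π·0.830²·5.32) = 0.02171 K/W
ΣR = 5.321 K/W
ΔT = Q·ΣR = 36.7 × 5.321 = 195.3 K
Heat flows inward, so T_out = T_in + ΔT = -174 + 195.3 = 21.3 °C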